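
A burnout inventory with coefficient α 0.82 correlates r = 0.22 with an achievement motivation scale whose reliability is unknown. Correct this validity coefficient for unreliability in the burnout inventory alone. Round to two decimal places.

0.24

Single correction: r_c = r_obs / √r_xx = 0.22 / √0.82 = 0.22 / 0.9055 ≈ 0.24.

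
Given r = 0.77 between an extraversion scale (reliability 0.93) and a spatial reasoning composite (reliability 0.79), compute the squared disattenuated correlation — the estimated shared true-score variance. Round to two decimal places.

Disattenuated r = 0.77 / √(0.93 × 0.79) = 0.77 / 0.8571 = 0.8984.
Shared true-score variance = 0.8984² = 0.8071 ≈ 0.81.

0.81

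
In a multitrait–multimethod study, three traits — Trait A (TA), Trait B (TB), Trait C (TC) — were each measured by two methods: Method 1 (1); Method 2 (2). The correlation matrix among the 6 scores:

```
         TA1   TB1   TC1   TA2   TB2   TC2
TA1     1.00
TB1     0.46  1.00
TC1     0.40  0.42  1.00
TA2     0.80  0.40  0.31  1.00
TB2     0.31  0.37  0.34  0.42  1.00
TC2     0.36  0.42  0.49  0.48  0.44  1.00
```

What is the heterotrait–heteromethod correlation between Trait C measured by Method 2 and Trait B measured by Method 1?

0.42

Different traits and methods: r(TC2, TB1) = 0.42.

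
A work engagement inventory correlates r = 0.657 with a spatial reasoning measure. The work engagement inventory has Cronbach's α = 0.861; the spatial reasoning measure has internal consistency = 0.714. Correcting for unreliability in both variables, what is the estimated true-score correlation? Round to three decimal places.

0.838

r_true = r_obs / √(r_xx · r_yy) = 0.657 / √(0.861 × 0.714) = 0.657 / √0.614754 = 0.657 / 0.7841 ≈ 0.838.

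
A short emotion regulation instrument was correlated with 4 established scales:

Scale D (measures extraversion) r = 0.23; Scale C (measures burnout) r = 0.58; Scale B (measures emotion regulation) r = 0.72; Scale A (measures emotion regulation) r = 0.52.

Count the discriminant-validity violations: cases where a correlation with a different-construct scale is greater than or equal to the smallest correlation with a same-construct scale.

Convergent (same construct = emotion regulation): Scale B, Scale A.
Smallest convergent = 0.52. Discriminant values: 0.23, 0.58; count ≥ 0.52 → 1.

1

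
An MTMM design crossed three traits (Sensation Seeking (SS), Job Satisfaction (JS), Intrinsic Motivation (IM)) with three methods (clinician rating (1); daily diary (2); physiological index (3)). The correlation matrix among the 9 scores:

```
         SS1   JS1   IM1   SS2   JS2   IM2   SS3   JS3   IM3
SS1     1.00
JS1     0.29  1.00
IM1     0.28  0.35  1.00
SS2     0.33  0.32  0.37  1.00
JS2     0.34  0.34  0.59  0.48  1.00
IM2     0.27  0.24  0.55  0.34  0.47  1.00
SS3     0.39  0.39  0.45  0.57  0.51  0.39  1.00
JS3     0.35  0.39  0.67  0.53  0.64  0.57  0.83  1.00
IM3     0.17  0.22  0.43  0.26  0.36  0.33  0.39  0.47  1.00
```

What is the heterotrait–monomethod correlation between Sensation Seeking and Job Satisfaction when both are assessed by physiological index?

0.83

Different traits, same method: r(SS3, JS3) = 0.83.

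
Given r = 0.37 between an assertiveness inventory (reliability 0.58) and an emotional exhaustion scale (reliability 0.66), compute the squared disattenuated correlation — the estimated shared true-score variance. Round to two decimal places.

Disattenuated r = 0.37 / √(0.58 × 0.66) = 0.37 / 0.6187 = 0.5980.
Shared true-score variance = 0.5980² = 0.3576 ≈ 0.36.

0.36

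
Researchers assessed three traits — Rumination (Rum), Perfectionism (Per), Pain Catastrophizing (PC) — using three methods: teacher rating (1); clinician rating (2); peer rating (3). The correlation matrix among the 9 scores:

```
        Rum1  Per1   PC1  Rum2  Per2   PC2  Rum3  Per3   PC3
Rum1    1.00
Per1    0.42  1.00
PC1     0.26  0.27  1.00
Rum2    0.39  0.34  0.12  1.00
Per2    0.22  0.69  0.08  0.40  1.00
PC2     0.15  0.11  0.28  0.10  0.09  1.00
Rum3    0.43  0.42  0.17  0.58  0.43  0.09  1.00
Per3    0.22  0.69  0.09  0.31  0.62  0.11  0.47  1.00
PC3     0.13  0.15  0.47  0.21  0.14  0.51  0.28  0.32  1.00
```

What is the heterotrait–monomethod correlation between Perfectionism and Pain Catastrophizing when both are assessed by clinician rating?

Different traits, same method: r(Per2, PC2) = 0.09.

0.09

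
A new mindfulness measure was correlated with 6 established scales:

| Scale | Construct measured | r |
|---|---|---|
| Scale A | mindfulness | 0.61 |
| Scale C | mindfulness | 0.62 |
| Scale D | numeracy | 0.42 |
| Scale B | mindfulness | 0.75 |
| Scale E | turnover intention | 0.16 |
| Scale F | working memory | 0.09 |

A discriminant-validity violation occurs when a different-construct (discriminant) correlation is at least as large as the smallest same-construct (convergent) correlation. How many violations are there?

0

Convergent (same construct = mindfulness): Scale A, Scale C, Scale B.
Smallest convergent = 0.61. Discriminant values: 0.42, 0.16, 0.09; count ≥ 0.61 → 0.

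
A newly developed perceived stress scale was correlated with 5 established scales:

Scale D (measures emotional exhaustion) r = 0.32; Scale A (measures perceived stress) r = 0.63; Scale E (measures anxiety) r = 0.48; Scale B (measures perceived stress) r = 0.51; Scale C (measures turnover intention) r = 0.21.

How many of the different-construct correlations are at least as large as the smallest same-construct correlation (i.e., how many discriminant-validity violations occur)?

Convergent (same construct = perceived stress): Scale A, Scale B.
Smallest convergent = 0.51. Discriminant values: 0.32, 0.48, 0.21; count ≥ 0.51 → 0.

0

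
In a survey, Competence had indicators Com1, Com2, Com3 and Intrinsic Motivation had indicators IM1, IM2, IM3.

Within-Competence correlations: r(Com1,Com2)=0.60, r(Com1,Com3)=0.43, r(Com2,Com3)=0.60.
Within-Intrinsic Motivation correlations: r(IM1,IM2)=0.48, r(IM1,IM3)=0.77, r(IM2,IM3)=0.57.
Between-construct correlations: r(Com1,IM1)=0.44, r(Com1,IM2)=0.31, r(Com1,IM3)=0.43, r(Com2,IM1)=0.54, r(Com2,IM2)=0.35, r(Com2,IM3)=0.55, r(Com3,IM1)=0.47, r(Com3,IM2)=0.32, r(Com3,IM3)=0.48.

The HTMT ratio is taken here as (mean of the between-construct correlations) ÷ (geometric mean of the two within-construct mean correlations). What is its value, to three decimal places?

0.753

Mean between = 3.89/9 = 0.4322.
Mean within-Com = 1.63/3 = 0.5433; mean within-IM = 1.82/3 = 0.6067.
Geometric mean = √(0.5433 × 0.6067) = 0.5741.
HTMT = 0.4322 / 0.5741 = 0.753.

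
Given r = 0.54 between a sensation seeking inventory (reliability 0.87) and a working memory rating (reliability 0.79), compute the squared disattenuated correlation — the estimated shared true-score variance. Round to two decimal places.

Disattenuated r = 0.54 / √(0.87 × 0.79) = 0.54 / 0.8290 = 0.6514.
Shared true-score variance = 0.6514² = 0.4243 ≈ 0.42.

0.42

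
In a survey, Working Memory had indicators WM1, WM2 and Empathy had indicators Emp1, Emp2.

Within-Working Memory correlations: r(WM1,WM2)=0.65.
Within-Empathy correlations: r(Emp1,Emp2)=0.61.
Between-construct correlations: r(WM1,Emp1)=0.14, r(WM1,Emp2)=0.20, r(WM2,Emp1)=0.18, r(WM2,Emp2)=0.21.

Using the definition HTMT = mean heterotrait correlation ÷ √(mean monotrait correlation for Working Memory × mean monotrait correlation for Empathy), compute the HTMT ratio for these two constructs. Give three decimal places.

Mean between = 0.73/4 = 0.1825.
Mean within-WM = 0.65/1 = 0.6500; mean within-Emp = 0.61/1 = 0.6100.
Geometric mean = √(0.6500 × 0.6100) = 0.6297.
HTMT = 0.1825 / 0.6297 = 0.290.

0.290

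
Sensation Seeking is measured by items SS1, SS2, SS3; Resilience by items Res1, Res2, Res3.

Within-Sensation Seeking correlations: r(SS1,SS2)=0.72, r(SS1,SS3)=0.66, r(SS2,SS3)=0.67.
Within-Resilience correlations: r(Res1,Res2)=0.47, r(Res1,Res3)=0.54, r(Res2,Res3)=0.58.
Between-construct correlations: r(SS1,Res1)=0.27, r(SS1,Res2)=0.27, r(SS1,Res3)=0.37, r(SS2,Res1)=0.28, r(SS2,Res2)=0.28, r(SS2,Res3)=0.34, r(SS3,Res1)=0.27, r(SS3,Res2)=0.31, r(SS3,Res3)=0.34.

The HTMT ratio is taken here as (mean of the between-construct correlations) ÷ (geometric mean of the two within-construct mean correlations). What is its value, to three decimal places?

0.504

Mean between = 2.73/9 = 0.3033.
Mean within-SS = 2.05/3 = 0.6833; mean within-Res = 1.59/3 = 0.5300.
Geometric mean = √(0.6833 × 0.5300) = 0.6018.
HTMT = 0.3033 / 0.6018 = 0.504.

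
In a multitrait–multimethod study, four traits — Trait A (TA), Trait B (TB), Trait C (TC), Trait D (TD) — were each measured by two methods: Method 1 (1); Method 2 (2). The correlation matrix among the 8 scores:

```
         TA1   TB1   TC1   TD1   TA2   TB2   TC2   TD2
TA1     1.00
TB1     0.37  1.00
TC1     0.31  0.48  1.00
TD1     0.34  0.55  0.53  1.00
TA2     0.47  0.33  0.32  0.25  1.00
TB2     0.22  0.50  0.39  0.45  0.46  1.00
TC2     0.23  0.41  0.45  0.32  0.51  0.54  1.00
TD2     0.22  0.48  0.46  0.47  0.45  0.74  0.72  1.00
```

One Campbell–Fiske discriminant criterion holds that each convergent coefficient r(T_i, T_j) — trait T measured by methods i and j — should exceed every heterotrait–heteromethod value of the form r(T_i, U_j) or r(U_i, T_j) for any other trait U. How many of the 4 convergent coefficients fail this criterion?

Each convergent coefficient versus the relevant comparison correlations:
TA (methods 1·2): 0.47 vs {0.22, 0.33, 0.23, 0.32, 0.22, 0.25} → pass.
TB (methods 1·2): 0.50 vs {0.33, 0.22, 0.41, 0.39, 0.48, 0.45} → pass.
TC (methods 1·2): 0.45 vs {0.32, 0.23, 0.39, 0.41, 0.46, 0.32} → fail.
TD (methods 1·2): 0.47 vs {0.25, 0.22, 0.45, 0.48, 0.32, 0.46} → fail.
2 of 4 fail.

2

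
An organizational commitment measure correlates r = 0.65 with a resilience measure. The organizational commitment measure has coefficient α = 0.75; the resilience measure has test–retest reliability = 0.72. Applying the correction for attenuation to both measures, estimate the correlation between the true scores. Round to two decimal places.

r_true = r_obs / √(r_xx · r_yy) = 0.65 / √(0.75 × 0.72) = 0.65 / √0.5400 = 0.65 / 0.7348 ≈ 0.88.

0.88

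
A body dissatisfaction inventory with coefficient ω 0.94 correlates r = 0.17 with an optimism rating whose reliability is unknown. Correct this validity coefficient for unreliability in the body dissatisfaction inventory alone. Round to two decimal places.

Single correction: r_c = r_obs / √r_xx = 0.17 / √0.94 = 0.17 / 0.9695 ≈ 0.18.

0.18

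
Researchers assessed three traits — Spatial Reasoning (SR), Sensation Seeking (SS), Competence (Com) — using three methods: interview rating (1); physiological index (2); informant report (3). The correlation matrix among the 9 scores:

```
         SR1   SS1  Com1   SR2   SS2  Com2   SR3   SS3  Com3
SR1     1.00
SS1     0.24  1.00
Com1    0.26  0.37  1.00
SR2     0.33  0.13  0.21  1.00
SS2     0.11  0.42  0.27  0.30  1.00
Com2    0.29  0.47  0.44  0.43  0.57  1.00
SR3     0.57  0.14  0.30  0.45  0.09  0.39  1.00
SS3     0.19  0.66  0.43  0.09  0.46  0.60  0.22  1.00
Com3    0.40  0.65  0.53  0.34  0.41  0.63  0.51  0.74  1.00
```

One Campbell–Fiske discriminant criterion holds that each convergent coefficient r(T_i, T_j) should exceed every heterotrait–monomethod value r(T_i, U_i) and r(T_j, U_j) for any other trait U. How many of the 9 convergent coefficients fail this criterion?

8

Each convergent coefficient versus the relevant comparison correlations:
SR (methods 1·2): 0.33 vs {0.24, 0.30, 0.26, 0.43} → fail.
SR (methods 1·3): 0.57 vs {0.24, 0.22, 0.26, 0.51} → pass.
SR (methods 2·3): 0.45 vs {0.30, 0.22, 0.43, 0.51} → fail.
SS (methods 1·2): 0.42 vs {0.24, 0.30, 0.37, 0.57} → fail.
SS (methods 1·3): 0.66 vs {0.24, 0.22, 0.37, 0.74} → fail.
SS (methods 2·3): 0.46 vs {0.30, 0.22, 0.57, 0.74} → fail.
Com (methods 1·2): 0.44 vs {0.26, 0.43, 0.37, 0.57} → fail.
Com (methods 1·3): 0.53 vs {0.26, 0.51, 0.37, 0.74} → fail.
Com (methods 2·3): 0.63 vs {0.43, 0.51, 0.57, 0.74} → fail.
8 of 9 fail.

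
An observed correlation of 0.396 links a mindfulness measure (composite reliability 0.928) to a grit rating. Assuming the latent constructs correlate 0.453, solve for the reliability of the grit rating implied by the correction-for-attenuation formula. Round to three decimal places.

0.823

r_true = r_obs / √(r_xx · r_yy) ⇒ 0.453 = 0.396 / √(0.928 · r_yy).
√(0.928 · r_yy) = 0.396 / 0.453 = 0.8742; 0.928 · r_yy = 0.7642; r_yy = 0.7642 / 0.928 ≈ 0.823.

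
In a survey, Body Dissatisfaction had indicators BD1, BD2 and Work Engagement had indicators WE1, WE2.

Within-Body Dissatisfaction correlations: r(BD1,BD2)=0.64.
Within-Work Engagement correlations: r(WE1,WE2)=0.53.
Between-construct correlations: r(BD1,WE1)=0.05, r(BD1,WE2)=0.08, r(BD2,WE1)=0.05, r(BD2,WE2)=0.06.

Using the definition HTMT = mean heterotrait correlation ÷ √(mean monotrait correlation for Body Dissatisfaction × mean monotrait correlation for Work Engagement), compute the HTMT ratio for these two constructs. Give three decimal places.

Mean between = 0.24/4 = 0.0600.
Mean within-BD = 0.64/1 = 0.6400; mean within-WE = 0.53/1 = 0.5300.
Geometric mean = √(0.6400 × 0.5300) = 0.5824.
HTMT = 0.0600 / 0.5824 = 0.103.

0.103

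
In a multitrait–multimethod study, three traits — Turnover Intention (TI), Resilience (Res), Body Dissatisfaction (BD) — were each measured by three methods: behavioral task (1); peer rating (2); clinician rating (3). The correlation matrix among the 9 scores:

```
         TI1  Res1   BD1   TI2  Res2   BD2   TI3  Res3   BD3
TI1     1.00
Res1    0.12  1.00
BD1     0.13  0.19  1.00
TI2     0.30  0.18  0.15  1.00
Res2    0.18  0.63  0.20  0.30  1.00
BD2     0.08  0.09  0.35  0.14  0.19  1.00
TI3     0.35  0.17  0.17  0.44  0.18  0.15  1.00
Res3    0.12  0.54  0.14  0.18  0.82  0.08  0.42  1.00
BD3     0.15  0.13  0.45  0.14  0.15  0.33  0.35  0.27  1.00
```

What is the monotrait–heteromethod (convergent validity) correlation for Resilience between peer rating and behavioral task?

Same trait (Res), different methods: r(Res2, Res1) = 0.63.

0.63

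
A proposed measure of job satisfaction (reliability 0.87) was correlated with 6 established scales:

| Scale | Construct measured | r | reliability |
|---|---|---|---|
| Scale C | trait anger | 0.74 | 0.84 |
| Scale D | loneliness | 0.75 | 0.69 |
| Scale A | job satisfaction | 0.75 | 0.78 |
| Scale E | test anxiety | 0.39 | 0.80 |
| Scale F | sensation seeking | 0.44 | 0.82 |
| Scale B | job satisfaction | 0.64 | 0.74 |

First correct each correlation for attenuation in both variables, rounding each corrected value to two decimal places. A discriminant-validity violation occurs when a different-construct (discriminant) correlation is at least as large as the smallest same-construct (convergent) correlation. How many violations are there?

2

Disattenuated r (r / √(r_scale · r_new)):
  Scale C (disc): 0.74 / √(0.84·0.87) = 0.87
  Scale D (disc): 0.75 / √(0.69·0.87) = 0.97
  Scale A (conv): 0.75 / √(0.78·0.87) = 0.91
  Scale E (disc): 0.39 / √(0.80·0.87) = 0.47
  Scale F (disc): 0.44 / √(0.82·0.87) = 0.52
  Scale B (conv): 0.64 / √(0.74·0.87) = 0.80
Smallest convergent = 0.80. Discriminant values: 0.87, 0.97, 0.47, 0.52; count ≥ 0.80 → 2.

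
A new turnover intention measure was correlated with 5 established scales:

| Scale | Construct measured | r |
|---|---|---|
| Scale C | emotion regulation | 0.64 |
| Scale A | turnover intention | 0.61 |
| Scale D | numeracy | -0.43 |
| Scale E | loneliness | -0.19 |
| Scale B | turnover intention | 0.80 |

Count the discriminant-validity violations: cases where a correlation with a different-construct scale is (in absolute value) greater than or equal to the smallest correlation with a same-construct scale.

Convergent (same construct = turnover intention): Scale A, Scale B.
Smallest convergent = 0.61. Discriminant |r|: 0.64, 0.43, 0.19; count ≥ 0.61 → 1.

1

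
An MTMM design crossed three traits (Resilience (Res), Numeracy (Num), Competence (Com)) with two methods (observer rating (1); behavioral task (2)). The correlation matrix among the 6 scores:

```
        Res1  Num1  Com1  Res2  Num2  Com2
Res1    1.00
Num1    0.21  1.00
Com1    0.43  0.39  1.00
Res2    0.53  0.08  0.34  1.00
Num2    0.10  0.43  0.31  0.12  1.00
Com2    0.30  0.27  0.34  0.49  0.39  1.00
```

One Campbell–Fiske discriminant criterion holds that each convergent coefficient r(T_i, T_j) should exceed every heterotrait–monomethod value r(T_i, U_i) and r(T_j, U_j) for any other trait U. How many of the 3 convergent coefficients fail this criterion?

1

Checking each validity diagonal entry against its comparison values:
Res (methods 1·2): 0.53 vs {0.21, 0.12, 0.43, 0.49} → pass.
Num (methods 1·2): 0.43 vs {0.21, 0.12, 0.39, 0.39} → pass.
Com (methods 1·2): 0.34 vs {0.43, 0.49, 0.39, 0.39} → fail.
1 of 3 fail.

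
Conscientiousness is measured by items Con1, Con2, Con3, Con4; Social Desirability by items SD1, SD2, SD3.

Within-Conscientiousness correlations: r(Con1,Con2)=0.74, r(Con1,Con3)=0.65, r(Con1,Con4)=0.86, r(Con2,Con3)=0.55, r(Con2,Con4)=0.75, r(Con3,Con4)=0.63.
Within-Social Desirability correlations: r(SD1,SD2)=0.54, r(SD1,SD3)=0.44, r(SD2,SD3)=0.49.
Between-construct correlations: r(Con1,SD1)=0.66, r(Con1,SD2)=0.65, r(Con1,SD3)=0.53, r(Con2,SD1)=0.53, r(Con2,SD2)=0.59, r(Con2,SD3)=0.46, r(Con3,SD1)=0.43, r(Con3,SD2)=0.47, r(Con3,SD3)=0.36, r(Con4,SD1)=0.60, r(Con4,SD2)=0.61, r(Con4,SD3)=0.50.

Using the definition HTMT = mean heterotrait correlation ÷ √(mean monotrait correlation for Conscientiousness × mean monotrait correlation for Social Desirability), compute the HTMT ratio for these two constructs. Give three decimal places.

0.911

Mean between = 6.39/12 = 0.5325.
Mean within-Con = 4.18/6 = 0.6967; mean within-SD = 1.47/3 = 0.4900.
Geometric mean = √(0.6967 × 0.4900) = 0.5843.
HTMT = 0.5325 / 0.5843 = 0.911.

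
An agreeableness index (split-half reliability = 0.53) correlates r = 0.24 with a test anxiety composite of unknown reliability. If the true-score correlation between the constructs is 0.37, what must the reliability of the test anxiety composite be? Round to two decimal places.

r_true = r_obs / √(r_xx · r_yy) ⇒ 0.37 = 0.24 / √(0.53 · r_yy).
√(0.53 · r_yy) = 0.24 / 0.37 = 0.6486; 0.53 · r_yy = 0.4207; r_yy = 0.4207 / 0.53 ≈ 0.79.

0.79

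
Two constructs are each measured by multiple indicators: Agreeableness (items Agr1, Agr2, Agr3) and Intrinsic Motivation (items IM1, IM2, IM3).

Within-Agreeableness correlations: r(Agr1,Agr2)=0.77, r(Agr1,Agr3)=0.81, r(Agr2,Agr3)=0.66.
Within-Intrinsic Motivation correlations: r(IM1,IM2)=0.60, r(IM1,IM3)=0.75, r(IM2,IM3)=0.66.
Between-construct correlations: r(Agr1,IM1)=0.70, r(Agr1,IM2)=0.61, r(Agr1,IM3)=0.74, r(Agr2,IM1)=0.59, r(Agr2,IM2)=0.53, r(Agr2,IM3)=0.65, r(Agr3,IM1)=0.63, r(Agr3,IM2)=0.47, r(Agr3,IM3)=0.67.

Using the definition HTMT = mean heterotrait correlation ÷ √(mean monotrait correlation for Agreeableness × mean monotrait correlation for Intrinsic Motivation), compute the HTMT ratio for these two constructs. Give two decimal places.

0.88

Mean between = 5.59/9 = 0.6211.
Mean within-Agr = 2.24/3 = 0.7467; mean within-IM = 2.01/3 = 0.6700.
Geometric mean = √(0.7467 × 0.6700) = 0.7073.
HTMT = 0.6211 / 0.7073 = 0.88.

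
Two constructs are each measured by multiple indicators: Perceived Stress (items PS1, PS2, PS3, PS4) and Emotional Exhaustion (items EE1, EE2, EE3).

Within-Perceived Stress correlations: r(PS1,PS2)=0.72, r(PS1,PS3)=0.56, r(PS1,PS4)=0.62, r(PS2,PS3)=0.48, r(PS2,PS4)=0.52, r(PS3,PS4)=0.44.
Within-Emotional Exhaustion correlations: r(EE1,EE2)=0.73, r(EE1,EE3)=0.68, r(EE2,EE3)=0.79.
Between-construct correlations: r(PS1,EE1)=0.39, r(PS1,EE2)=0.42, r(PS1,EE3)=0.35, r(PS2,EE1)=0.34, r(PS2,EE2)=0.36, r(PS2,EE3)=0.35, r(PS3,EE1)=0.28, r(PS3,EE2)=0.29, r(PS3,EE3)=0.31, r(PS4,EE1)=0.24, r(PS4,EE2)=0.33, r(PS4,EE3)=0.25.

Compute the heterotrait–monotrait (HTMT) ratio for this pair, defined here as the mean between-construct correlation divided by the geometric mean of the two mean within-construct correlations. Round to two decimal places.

0.51

Mean between = 3.91/12 = 0.3258.
Mean within-PS = 3.34/6 = 0.5567; mean within-EE = 2.20/3 = 0.7333.
Geometric mean = √(0.5567 × 0.7333) = 0.6389.
HTMT = 0.3258 / 0.6389 = 0.51.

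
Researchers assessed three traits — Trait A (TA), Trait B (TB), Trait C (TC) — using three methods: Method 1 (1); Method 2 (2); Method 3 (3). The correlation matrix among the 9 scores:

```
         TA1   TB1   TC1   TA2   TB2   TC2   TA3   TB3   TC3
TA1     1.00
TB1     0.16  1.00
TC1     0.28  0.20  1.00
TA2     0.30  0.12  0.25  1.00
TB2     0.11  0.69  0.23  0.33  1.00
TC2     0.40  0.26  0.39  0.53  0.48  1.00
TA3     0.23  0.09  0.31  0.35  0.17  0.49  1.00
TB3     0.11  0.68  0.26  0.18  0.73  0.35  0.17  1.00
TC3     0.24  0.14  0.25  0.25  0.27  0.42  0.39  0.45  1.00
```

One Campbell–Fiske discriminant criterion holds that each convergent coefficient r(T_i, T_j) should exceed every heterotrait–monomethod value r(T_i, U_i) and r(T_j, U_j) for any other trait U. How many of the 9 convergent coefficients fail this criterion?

6

Convergent coefficients and their comparison sets:
TA (methods 1·2): 0.30 vs {0.16, 0.33, 0.28, 0.53} → fail.
TA (methods 1·3): 0.23 vs {0.16, 0.17, 0.28, 0.39} → fail.
TA (methods 2·3): 0.35 vs {0.33, 0.17, 0.53, 0.39} → fail.
TB (methods 1·2): 0.69 vs {0.16, 0.33, 0.20, 0.48} → pass.
TB (methods 1·3): 0.68 vs {0.16, 0.17, 0.20, 0.45} → pass.
TB (methods 2·3): 0.73 vs {0.33, 0.17, 0.48, 0.45} → pass.
TC (methods 1·2): 0.39 vs {0.28, 0.53, 0.20, 0.48} → fail.
TC (methods 1·3): 0.25 vs {0.28, 0.39, 0.20, 0.45} → fail.
TC (methods 2·3): 0.42 vs {0.53, 0.39, 0.48, 0.45} → fail.
6 of 9 fail.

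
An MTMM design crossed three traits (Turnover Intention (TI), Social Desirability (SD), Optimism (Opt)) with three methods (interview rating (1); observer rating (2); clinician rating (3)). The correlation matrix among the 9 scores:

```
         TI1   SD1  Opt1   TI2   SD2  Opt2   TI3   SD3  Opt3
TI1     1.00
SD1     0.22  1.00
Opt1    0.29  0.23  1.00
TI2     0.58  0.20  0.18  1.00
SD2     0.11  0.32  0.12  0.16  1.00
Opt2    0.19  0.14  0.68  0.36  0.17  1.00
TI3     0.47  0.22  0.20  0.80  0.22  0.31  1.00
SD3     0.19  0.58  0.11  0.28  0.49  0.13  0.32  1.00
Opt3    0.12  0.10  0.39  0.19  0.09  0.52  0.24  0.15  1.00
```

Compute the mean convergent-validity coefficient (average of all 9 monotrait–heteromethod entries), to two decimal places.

0.54

Convergent values: 0.58, 0.47, 0.80, 0.32, 0.58, 0.49, 0.68, 0.39, 0.52; mean = 4.83/9 = 0.54.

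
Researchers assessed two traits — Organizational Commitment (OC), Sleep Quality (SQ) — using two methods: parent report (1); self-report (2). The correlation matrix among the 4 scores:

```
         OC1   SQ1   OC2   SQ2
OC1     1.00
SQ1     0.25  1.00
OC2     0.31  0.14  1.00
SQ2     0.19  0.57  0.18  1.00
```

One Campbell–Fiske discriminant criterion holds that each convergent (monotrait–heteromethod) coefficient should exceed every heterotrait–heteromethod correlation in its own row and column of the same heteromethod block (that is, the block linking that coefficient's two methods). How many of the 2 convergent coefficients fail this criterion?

0

Convergent coefficients and their comparison sets:
OC (methods 1·2): 0.31 vs {0.19, 0.14} → pass.
SQ (methods 1·2): 0.57 vs {0.14, 0.19} → pass.
0 of 2 fail.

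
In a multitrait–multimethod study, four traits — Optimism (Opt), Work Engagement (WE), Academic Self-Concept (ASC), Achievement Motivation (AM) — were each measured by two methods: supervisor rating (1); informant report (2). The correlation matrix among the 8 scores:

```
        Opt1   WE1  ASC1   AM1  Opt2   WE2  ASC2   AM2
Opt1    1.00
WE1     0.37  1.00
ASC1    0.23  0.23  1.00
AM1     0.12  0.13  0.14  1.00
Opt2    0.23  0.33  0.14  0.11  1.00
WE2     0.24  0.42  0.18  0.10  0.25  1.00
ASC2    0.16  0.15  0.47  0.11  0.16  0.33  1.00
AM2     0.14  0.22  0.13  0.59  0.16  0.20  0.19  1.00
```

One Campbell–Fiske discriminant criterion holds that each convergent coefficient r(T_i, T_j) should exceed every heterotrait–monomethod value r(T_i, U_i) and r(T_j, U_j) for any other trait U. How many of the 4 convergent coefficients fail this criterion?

1

Convergent coefficients and their comparison sets:
Opt (methods 1·2): 0.23 vs {0.37, 0.25, 0.23, 0.16, 0.12, 0.16} → fail.
WE (methods 1·2): 0.42 vs {0.37, 0.25, 0.23, 0.33, 0.13, 0.20} → pass.
ASC (methods 1·2): 0.47 vs {0.23, 0.16, 0.23, 0.33, 0.14, 0.19} → pass.
AM (methods 1·2): 0.59 vs {0.12, 0.16, 0.13, 0.20, 0.14, 0.19} → pass.
1 of 4 fail.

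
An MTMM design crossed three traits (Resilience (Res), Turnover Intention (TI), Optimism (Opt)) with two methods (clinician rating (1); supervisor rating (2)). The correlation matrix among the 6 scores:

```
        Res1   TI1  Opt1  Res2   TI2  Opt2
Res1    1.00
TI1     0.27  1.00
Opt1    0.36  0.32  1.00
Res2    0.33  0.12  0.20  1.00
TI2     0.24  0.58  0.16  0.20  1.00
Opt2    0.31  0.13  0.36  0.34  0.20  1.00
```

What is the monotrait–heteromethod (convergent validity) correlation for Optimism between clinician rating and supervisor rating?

0.36

Same trait (Opt), different methods: r(Opt1, Opt2) = 0.36.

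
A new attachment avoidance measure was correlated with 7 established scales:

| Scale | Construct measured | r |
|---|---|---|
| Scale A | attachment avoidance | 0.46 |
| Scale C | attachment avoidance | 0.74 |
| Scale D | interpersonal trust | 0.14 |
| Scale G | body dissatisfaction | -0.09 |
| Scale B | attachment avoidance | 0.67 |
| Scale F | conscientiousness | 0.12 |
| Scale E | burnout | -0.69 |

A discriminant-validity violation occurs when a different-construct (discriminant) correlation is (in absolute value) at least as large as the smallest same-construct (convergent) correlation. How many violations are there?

Convergent (same construct = attachment avoidance): Scale A, Scale C, Scale B.
Smallest convergent = 0.46. Discriminant |r|: 0.14, 0.09, 0.12, 0.69; count ≥ 0.46 → 1.

1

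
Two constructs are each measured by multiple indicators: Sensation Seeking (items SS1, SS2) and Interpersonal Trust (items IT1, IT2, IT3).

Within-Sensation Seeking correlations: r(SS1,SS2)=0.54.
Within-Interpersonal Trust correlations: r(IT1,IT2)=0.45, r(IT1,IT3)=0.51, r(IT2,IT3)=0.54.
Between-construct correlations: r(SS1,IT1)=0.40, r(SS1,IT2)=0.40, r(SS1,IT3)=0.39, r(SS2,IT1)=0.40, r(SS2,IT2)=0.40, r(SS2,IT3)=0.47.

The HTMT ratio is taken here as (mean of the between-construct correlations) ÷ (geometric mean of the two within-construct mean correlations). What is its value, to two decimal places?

Between-construct mean = 2.46/6 = 0.4100.
Mean within-SS = 0.54/1 = 0.5400; mean within-IT = 1.50/3 = 0.5000.
Geometric mean = √(0.5400 × 0.5000) = 0.5196.
HTMT = 0.4100 / 0.5196 = 0.79.

0.79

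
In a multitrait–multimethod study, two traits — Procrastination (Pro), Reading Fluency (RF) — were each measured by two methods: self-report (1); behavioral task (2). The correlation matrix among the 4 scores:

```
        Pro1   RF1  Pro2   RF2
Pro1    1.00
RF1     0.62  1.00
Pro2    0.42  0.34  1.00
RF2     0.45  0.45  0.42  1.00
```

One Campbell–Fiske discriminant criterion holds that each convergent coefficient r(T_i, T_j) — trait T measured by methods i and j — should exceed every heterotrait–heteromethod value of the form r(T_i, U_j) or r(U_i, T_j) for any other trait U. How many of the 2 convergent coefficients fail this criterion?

2

Convergent coefficients and their comparison sets:
Pro (methods 1·2): 0.42 vs {0.45, 0.34} → fail.
RF (methods 1·2): 0.45 vs {0.34, 0.45} → fail.
2 of 2 fail.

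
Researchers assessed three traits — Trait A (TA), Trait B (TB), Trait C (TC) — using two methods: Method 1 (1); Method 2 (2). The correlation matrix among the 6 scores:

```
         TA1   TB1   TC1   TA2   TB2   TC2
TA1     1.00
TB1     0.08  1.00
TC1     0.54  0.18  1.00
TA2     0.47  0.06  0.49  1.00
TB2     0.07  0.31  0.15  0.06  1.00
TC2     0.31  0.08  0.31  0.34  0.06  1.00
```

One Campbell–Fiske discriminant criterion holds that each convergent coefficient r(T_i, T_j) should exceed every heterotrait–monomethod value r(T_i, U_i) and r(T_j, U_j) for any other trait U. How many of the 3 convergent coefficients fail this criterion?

Each convergent coefficient versus the relevant comparison correlations:
TA (methods 1·2): 0.47 vs {0.08, 0.06, 0.54, 0.34} → fail.
TB (methods 1·2): 0.31 vs {0.08, 0.06, 0.18, 0.06} → pass.
TC (methods 1·2): 0.31 vs {0.54, 0.34, 0.18, 0.06} → fail.
2 of 3 fail.

2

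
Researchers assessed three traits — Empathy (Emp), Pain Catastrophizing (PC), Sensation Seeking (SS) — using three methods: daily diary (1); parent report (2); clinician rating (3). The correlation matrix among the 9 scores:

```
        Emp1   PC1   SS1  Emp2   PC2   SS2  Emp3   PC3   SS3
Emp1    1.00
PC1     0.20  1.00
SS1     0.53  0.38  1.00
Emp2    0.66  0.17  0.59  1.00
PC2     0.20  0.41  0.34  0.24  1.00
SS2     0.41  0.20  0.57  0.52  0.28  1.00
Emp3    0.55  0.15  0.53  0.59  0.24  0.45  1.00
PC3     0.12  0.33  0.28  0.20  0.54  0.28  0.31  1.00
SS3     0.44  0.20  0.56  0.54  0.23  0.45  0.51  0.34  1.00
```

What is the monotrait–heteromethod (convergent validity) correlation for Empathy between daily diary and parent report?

Same trait (Emp), different methods: r(Emp1, Emp2) = 0.66.

0.66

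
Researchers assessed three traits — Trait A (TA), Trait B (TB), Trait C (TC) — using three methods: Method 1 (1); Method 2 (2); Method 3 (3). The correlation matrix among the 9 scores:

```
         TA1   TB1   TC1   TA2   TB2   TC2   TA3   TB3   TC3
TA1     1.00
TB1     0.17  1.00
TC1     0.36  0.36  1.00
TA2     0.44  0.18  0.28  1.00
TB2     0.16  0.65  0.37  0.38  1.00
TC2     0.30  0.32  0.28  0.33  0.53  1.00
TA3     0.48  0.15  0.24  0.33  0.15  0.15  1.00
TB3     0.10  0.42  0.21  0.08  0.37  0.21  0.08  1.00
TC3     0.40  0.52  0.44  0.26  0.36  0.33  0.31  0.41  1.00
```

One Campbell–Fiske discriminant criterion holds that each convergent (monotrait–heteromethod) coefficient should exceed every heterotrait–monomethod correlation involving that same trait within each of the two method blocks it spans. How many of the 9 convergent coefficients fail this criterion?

4

Each convergent coefficient versus the relevant comparison correlations:
TA (methods 1·2): 0.44 vs {0.17, 0.38, 0.36, 0.33} → pass.
TA (methods 1·3): 0.48 vs {0.17, 0.08, 0.36, 0.31} → pass.
TA (methods 2·3): 0.33 vs {0.38, 0.08, 0.33, 0.31} → fail.
TB (methods 1·2): 0.65 vs {0.17, 0.38, 0.36, 0.53} → pass.
TB (methods 1·3): 0.42 vs {0.17, 0.08, 0.36, 0.41} → pass.
TB (methods 2·3): 0.37 vs {0.38, 0.08, 0.53, 0.41} → fail.
TC (methods 1·2): 0.28 vs {0.36, 0.33, 0.36, 0.53} → fail.
TC (methods 1·3): 0.44 vs {0.36, 0.31, 0.36, 0.41} → pass.
TC (methods 2·3): 0.33 vs {0.33, 0.31, 0.53, 0.41} → fail.
4 of 9 fail.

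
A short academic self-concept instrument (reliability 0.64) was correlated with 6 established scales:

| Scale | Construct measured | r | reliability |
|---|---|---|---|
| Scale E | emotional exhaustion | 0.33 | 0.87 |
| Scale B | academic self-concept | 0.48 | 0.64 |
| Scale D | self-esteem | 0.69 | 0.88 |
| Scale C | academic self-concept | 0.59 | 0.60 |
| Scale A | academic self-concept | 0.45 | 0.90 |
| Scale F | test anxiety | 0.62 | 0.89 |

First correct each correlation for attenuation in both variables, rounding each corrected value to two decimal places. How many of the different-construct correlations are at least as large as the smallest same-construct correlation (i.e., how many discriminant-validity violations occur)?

2

Disattenuated r (r / √(r_scale · r_new)):
  Scale E (disc): 0.33 / √(0.87·0.64) = 0.44
  Scale B (conv): 0.48 / √(0.64·0.64) = 0.75
  Scale D (disc): 0.69 / √(0.88·0.64) = 0.92
  Scale C (conv): 0.59 / √(0.60·0.64) = 0.95
  Scale A (conv): 0.45 / √(0.90·0.64) = 0.59
  Scale F (disc): 0.62 / √(0.89·0.64) = 0.82
Smallest convergent = 0.59. Discriminant values: 0.44, 0.92, 0.82; count ≥ 0.59 → 2.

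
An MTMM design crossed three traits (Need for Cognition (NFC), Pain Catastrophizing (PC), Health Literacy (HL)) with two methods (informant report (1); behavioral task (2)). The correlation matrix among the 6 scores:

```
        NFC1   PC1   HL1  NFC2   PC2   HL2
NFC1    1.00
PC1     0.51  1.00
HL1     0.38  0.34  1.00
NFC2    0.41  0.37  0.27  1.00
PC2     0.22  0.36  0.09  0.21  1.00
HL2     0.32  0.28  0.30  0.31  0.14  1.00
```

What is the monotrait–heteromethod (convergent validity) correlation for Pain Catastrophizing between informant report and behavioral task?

0.36

Same trait (PC), different methods: r(PC1, PC2) = 0.36.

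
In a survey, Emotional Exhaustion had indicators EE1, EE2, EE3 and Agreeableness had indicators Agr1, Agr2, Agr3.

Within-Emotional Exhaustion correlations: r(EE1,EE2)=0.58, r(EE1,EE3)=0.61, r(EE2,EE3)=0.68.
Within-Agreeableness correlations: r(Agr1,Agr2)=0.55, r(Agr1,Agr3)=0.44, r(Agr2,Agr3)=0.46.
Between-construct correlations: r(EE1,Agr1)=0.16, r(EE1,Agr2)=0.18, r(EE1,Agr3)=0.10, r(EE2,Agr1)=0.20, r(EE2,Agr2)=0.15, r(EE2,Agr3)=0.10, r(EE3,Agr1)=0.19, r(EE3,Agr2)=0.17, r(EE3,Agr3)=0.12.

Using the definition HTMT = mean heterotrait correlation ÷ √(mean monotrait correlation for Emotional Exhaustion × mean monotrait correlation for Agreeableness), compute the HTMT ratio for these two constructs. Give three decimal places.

0.277

Mean between = 1.37/9 = 0.1522.
Mean within-EE = 1.87/3 = 0.6233; mean within-Agr = 1.45/3 = 0.4833.
Geometric mean = √(0.6233 × 0.4833) = 0.5489.
HTMT = 0.1522 / 0.5489 = 0.277.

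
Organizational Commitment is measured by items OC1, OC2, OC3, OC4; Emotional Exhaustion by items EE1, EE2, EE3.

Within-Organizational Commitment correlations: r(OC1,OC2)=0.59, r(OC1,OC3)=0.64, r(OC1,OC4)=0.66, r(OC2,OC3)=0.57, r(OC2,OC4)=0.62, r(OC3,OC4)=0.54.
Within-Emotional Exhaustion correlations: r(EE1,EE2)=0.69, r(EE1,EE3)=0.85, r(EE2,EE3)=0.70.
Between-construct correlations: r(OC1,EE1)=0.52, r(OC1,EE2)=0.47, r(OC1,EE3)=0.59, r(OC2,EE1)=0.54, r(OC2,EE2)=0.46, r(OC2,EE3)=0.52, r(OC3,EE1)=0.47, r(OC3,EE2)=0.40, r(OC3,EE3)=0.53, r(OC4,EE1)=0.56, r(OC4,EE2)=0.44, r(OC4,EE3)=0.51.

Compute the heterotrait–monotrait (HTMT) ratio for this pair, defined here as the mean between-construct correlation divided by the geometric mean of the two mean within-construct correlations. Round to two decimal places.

0.75

Mean between = 6.01/12 = 0.5008.
Mean within-OC = 3.62/6 = 0.6033; mean within-EE = 2.24/3 = 0.7467.
Geometric mean = √(0.6033 × 0.7467) = 0.6712.
HTMT = 0.5008 / 0.6712 = 0.75.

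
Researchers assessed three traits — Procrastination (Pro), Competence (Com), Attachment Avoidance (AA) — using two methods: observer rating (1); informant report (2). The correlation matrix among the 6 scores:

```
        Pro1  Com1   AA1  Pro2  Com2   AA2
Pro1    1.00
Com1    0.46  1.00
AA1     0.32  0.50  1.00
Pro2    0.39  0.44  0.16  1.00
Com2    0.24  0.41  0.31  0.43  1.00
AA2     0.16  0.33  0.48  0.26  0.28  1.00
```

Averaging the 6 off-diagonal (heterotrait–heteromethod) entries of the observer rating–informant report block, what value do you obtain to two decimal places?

0.27

HTHM values (method 1 × method 2): 0.24, 0.16, 0.44, 0.33, 0.16, 0.31; mean = 1.64/6 = 0.27.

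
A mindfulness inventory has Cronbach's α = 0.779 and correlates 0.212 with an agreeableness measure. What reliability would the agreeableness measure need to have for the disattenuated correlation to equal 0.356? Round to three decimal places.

r_true = r_obs / √(r_xx · r_yy) ⇒ 0.356 = 0.212 / √(0.779 · r_yy).
√(0.779 · r_yy) = 0.212 / 0.356 = 0.5955; 0.779 · r_yy = 0.3546; r_yy = 0.3546 / 0.779 ≈ 0.455.

0.455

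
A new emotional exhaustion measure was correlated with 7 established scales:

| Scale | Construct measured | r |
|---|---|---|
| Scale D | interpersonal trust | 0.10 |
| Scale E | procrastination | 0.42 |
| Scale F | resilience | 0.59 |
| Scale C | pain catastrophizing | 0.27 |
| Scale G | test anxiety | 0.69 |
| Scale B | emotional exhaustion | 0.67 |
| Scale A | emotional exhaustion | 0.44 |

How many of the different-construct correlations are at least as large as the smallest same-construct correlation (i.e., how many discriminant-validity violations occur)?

2

Convergent (same construct = emotional exhaustion): Scale B, Scale A.
Smallest convergent = 0.44. Discriminant values: 0.10, 0.42, 0.59, 0.27, 0.69; count ≥ 0.44 → 2.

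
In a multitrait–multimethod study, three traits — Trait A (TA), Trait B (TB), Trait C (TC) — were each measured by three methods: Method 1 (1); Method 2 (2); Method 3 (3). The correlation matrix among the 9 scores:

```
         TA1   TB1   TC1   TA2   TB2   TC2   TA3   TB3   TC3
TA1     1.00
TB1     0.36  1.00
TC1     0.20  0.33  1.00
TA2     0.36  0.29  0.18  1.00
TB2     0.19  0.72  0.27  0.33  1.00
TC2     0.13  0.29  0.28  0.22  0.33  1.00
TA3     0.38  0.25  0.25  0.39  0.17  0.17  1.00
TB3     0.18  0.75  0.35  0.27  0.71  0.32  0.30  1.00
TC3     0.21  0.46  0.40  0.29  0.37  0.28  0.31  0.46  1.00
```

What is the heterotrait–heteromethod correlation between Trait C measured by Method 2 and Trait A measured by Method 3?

Different traits and methods: r(TC2, TA3) = 0.17.

0.17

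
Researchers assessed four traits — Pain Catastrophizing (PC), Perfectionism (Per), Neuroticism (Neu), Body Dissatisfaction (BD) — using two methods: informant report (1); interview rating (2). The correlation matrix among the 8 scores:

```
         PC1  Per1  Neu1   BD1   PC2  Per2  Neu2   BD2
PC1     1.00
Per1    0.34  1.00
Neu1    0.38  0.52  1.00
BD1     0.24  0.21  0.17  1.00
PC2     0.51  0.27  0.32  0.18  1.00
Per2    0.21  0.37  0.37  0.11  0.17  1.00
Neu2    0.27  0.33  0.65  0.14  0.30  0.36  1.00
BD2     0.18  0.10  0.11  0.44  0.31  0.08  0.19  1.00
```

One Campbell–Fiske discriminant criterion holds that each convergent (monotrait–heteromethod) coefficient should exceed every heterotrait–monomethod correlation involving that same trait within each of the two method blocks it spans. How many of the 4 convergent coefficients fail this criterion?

Checking each validity diagonal entry against its comparison values:
PC (methods 1·2): 0.51 vs {0.34, 0.17, 0.38, 0.30, 0.24, 0.31} → pass.
Per (methods 1·2): 0.37 vs {0.34, 0.17, 0.52, 0.36, 0.21, 0.08} → fail.
Neu (methods 1·2): 0.65 vs {0.38, 0.30, 0.52, 0.36, 0.17, 0.19} → pass.
BD (methods 1·2): 0.44 vs {0.24, 0.31, 0.21, 0.08, 0.17, 0.19} → pass.
1 of 4 fail.

1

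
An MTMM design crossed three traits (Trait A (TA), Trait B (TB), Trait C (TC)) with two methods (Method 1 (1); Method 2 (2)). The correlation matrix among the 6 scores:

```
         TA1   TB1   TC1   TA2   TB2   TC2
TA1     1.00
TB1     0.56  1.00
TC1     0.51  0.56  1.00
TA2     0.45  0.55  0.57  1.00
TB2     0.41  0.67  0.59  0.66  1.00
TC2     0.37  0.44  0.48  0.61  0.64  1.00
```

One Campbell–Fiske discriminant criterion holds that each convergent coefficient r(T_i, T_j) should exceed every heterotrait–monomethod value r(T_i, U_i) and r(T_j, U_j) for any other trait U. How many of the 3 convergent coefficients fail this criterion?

2

Checking each validity diagonal entry against its comparison values:
TA (methods 1·2): 0.45 vs {0.56, 0.66, 0.51, 0.61} → fail.
TB (methods 1·2): 0.67 vs {0.56, 0.66, 0.56, 0.64} → pass.
TC (methods 1·2): 0.48 vs {0.51, 0.61, 0.56, 0.64} → fail.
2 of 3 fail.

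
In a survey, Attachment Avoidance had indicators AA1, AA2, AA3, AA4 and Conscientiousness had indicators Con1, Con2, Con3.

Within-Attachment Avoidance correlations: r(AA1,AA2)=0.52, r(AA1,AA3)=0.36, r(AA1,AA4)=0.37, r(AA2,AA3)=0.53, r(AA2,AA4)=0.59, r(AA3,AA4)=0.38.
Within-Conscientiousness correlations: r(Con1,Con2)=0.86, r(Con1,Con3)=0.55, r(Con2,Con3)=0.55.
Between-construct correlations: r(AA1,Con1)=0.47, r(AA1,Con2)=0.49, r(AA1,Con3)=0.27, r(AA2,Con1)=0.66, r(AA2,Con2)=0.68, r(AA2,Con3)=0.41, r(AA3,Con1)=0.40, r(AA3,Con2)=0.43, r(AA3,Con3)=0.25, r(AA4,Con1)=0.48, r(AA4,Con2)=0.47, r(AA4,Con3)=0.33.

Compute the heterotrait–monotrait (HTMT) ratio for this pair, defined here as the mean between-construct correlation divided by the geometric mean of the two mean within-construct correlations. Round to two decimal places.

0.81

Between-construct mean = 5.34/12 = 0.4450.
Mean within-AA = 2.75/6 = 0.4583; mean within-Con = 1.96/3 = 0.6533.
Geometric mean = √(0.4583 × 0.6533) = 0.5472.
HTMT = 0.4450 / 0.5472 = 0.81.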